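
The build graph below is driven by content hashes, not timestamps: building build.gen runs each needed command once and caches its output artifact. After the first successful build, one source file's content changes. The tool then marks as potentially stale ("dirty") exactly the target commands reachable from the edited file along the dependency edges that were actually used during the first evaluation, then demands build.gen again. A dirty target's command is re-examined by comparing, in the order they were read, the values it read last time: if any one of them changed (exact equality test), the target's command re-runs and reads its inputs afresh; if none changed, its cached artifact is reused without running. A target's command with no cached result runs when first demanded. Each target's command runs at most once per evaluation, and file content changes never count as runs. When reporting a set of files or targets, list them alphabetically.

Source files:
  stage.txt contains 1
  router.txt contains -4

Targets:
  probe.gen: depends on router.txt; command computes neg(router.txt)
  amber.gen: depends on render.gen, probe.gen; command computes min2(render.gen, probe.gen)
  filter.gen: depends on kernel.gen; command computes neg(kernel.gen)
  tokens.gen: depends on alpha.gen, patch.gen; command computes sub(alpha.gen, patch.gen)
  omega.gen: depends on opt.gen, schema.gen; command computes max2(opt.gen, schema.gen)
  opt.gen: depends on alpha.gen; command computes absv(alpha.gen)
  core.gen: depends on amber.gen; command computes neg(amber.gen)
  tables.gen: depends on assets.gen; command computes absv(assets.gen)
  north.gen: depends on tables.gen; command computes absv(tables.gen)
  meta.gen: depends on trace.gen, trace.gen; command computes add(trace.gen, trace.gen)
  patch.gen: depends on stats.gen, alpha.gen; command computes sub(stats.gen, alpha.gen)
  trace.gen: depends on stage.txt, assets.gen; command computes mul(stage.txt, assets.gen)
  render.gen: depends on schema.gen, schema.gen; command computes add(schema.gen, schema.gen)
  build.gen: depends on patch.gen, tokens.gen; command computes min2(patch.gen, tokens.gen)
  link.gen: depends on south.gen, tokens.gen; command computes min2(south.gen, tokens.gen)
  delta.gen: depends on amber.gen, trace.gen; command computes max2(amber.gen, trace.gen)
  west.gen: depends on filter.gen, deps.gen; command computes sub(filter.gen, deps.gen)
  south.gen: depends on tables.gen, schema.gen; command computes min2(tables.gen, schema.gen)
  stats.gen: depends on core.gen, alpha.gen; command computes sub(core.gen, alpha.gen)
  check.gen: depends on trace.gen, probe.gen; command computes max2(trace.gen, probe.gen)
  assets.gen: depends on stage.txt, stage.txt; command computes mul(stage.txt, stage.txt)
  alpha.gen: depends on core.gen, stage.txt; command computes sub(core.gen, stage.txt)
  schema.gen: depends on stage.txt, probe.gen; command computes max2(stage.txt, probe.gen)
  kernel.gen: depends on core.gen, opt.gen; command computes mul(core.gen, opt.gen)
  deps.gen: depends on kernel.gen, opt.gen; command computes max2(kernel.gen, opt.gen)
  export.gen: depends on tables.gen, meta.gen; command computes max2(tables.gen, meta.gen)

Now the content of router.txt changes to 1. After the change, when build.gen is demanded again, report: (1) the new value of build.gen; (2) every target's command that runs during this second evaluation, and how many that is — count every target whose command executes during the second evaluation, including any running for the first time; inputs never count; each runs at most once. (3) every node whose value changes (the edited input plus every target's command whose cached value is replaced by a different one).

build.gen now evaluates to -1.
Run set: alpha.gen, amber.gen, build.gen, core.gen, patch.gen, probe.gen, render.gen, schema.gen, stats.gen, tokens.gen (10 run).
Changed values: alpha.gen, amber.gen, build.gen, core.gen, patch.gen, probe.gen, render.gen, router.txt, schema.gen, tokens.gen.

Initial pass — values computed on the first demand:
  probe.gen = neg(-4) = 4
  schema.gen = max2(1, 4) = 4
  render.gen = add(4, 4) = 8
  amber.gen = min2(8, 4) = 4
  core.gen = neg(4) = -4
  alpha.gen = sub(-4, 1) = -5
  stats.gen = sub(-4, -5) = 1
  patch.gen = sub(1, -5) = 6
  tokens.gen = sub(-5, 6) = -11
  build.gen = min2(6, -11) = -11

Second demand — change propagation:
  probe.gen: re-runs because router.txt -4->1; new result -1.
  schema.gen: re-runs because probe.gen 4->-1; new result 1.
  render.gen: re-runs because schema.gen 4->1; schema.gen 4->1; new result 2.
  amber.gen: re-runs because render.gen 8->2; probe.gen 4->-1; new result -1.
  core.gen: re-runs because amber.gen 4->-1; new result 1.
  alpha.gen: re-runs because core.gen -4->1; new result 0.
  stats.gen: re-runs because core.gen -4->1; alpha.gen -5->0; new result 1 (unchanged).
  patch.gen: re-runs because alpha.gen -5->0; new result 1.
  tokens.gen: re-runs because alpha.gen -5->0; patch.gen 6->1; new result -1.
  build.gen: re-runs because patch.gen 6->1; tokens.gen -11->-1; new result -1.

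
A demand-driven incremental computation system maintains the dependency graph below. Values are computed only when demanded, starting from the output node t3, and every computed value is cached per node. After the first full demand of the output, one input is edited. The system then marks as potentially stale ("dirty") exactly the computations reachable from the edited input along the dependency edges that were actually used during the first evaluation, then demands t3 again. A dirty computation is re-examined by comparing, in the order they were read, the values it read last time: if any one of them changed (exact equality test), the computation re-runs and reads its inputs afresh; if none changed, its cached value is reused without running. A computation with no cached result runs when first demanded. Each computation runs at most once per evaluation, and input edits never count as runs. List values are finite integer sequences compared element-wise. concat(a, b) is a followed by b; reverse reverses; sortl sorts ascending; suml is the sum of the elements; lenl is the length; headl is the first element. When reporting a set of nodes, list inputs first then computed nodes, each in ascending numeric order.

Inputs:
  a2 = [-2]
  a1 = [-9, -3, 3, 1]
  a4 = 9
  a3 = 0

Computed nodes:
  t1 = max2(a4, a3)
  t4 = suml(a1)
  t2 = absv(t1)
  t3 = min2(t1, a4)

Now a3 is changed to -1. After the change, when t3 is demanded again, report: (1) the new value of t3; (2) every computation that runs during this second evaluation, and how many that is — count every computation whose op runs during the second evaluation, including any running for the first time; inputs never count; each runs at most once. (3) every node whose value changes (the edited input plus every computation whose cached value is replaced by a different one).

New value of t3: 9.
Computations that run: t1 — 1 in total.
Values that change: a3.
Key observation: the change is absorbed at t1 — it re-runs but produces the same value, and the output's value is unchanged.

First evaluation (everything demanded from the output):
  t1 = max2(9, 0) = 9
  t3 = min2(9, 9) = 9

Propagation after the edit:
  t1: runs — a3 0->-1; result 9 (same value as before).
  t3: checked — values it read are unchanged (t1 unchanged, a4 unchanged); reused cached 9 without running.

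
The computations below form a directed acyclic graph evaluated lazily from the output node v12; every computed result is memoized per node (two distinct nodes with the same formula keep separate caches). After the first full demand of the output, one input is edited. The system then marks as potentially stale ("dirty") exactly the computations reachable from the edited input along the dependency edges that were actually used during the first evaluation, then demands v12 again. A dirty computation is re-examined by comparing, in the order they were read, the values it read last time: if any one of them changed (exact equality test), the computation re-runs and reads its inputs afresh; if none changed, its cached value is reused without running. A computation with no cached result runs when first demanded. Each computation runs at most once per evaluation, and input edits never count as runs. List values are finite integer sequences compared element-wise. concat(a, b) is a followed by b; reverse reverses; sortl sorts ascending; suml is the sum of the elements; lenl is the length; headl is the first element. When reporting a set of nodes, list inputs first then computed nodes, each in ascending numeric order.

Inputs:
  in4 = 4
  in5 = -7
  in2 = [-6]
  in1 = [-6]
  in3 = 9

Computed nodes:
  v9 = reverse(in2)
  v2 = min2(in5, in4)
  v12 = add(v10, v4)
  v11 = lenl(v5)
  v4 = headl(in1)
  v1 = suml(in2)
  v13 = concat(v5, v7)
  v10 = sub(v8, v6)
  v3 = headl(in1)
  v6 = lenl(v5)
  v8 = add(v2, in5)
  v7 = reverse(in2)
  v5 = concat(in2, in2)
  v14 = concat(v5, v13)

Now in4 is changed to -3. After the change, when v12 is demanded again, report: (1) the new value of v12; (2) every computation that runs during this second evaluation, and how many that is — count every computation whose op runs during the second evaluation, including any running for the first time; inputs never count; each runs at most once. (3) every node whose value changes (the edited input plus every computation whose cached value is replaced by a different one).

First demand of the output computes:
  v2 = min2(-7, 4) = -7
  v4 = headl([-6]) = -6
  v5 = concat([-6], [-6]) = [-6, -6]
  v6 = lenl([-6, -6]) = 2
  v8 = add(-7, -7) = -14
  v10 = sub(-14, 2) = -16
  v12 = add(-16, -6) = -22

After the edit, cleaning proceeds:
  v2: a read changed (in4 4->-3) — executes, giving -7 — identical to its old value.
  v8: dirty, but its reads are unchanged (v2 unchanged, in5 unchanged); cached -14 stands.
  v10: dirty, but its reads are unchanged (v8 unchanged, v6 unchanged); cached -16 stands.
  v12: dirty, but its reads are unchanged (v10 unchanged, v4 unchanged); cached -22 stands.

Note the absorption at v2: it re-runs yet its value is the same, leaving the output's value untouched.

Demanding v12 again yields -22.
1 computations run: v2.
The nodes whose values change: in4.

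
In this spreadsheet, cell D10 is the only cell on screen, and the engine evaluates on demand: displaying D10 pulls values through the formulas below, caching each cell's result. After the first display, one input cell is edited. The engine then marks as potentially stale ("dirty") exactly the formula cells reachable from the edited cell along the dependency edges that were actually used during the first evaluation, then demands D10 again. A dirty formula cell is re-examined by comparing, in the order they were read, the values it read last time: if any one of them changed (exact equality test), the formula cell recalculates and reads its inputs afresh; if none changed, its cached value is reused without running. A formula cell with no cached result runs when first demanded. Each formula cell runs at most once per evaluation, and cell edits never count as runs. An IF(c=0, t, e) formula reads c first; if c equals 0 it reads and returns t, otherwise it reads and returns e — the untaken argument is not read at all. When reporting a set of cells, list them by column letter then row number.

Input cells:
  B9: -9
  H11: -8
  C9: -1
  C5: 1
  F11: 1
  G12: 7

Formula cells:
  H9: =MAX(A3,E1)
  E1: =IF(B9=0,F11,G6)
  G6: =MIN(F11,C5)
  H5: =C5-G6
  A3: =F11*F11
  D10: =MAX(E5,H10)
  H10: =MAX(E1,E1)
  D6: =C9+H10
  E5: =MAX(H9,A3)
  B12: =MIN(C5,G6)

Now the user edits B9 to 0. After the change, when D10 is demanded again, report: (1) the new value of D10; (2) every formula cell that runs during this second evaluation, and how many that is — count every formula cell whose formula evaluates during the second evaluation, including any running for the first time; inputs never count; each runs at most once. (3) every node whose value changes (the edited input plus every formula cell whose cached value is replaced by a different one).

D10 now evaluates to 1.
Run set: E1 (1 run).
Changed values: B9.
The important point: E1 recomputes to an identical value, and the output ends up unchanged.

Initial pass — values computed on the first demand:
  A3 = 1 * 1 = 1
  G6 = MIN(1, 1) = 1
  E1 = IF(B9=0: B9=-9 -> else branch G6) = 1
  H9 = MAX(1, 1) = 1
  E5 = MAX(1, 1) = 1
  H10 = MAX(1, 1) = 1
  D10 = MAX(1, 1) = 1

Second demand — change propagation:
  E1: re-runs because B9 -9->0; new result 1 (unchanged).
  H9: re-examined; everything it read last time is the same (A3 unchanged, E1 unchanged) — cache 1 kept, no run.
  E5: re-examined; everything it read last time is the same (H9 unchanged, A3 unchanged) — cache 1 kept, no run.
  H10: re-examined; everything it read last time is the same (E1 unchanged, E1 unchanged) — cache 1 kept, no run.
  D10: re-examined; everything it read last time is the same (E5 unchanged, H10 unchanged) — cache 1 kept, no run.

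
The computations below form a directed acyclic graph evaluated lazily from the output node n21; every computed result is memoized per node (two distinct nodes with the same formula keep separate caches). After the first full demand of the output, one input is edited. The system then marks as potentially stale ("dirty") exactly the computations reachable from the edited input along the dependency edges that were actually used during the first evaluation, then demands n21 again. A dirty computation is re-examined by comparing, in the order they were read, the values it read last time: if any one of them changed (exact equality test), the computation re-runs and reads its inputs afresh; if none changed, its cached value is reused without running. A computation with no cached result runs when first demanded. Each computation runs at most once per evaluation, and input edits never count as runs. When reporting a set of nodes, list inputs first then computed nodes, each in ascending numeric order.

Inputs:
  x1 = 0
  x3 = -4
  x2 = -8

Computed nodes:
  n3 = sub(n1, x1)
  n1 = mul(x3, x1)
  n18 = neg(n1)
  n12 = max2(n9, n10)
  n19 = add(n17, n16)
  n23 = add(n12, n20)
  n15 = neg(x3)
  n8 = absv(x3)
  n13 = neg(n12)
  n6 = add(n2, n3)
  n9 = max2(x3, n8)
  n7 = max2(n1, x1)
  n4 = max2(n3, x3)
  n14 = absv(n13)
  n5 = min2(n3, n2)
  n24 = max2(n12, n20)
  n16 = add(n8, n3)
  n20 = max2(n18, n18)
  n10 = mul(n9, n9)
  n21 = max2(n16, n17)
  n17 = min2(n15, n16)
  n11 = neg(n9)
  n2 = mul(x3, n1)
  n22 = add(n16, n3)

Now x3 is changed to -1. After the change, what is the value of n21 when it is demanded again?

First demand of the output computes:
  n1 = mul(-4, 0) = 0
  n3 = sub(0, 0) = 0
  n8 = absv(-4) = 4
  n15 = neg(-4) = 4
  n16 = add(4, 0) = 4
  n17 = min2(4, 4) = 4
  n21 = max2(4, 4) = 4

After the edit, cleaning proceeds:
  n1: a read changed (x3 -4->-1) — executes, giving 0 — identical to its old value.
  n3: dirty, but its reads are unchanged (n1 unchanged, x1 unchanged); cached 0 stands.
  n8: a read changed (x3 -4->-1) — executes, giving 1.
  n15: a read changed (x3 -4->-1) — executes, giving 1.
  n16: a read changed (n8 4->1) — executes, giving 1.
  n17: a read changed (n15 4->1; n16 4->1) — executes, giving 1.
  n21: a read changed (n16 4->1; n17 4->1) — executes, giving 1.

Note where the cutoff bites: n3 is checked, finds nothing changed, and keeps its cache.

Demanding n21 again yields 1.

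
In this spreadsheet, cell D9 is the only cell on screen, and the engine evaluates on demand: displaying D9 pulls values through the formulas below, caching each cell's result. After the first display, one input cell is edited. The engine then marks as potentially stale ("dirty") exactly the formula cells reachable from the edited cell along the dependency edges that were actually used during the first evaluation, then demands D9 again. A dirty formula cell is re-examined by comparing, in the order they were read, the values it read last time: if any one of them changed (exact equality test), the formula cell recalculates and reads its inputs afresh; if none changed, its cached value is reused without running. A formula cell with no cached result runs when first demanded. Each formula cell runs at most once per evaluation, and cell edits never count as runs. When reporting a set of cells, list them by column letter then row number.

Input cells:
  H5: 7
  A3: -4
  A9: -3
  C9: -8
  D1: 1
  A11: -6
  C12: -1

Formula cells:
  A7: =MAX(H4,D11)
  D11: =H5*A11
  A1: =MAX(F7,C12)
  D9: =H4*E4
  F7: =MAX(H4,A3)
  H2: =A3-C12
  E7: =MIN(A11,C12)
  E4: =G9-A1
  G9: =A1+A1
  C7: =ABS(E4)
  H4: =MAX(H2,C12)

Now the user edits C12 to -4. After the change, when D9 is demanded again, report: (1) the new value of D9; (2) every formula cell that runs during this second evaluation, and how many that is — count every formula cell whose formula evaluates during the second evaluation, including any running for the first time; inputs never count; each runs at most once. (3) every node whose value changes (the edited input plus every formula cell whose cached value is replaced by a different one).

D9 now evaluates to 0.
Run set: A1, D9, E4, F7, G9, H2, H4 (7 run).
Changed values: A1, C12, D9, E4, F7, G9, H2, H4.

Initial pass — values computed on the first demand:
  H2 = -4 - -1 = -3
  H4 = MAX(-3, -1) = -1
  F7 = MAX(-1, -4) = -1
  A1 = MAX(-1, -1) = -1
  G9 = -1 + -1 = -2
  E4 = -2 - -1 = -1
  D9 = -1 * -1 = 1

Second demand — change propagation:
  H2: re-runs because C12 -1->-4; new result 0.
  H4: re-runs because H2 -3->0; C12 -1->-4; new result 0.
  F7: re-runs because H4 -1->0; new result 0.
  A1: re-runs because F7 -1->0; C12 -1->-4; new result 0.
  G9: re-runs because A1 -1->0; A1 -1->0; new result 0.
  E4: re-runs because G9 -2->0; A1 -1->0; new result 0.
  D9: re-runs because H4 -1->0; E4 -1->0; new result 0.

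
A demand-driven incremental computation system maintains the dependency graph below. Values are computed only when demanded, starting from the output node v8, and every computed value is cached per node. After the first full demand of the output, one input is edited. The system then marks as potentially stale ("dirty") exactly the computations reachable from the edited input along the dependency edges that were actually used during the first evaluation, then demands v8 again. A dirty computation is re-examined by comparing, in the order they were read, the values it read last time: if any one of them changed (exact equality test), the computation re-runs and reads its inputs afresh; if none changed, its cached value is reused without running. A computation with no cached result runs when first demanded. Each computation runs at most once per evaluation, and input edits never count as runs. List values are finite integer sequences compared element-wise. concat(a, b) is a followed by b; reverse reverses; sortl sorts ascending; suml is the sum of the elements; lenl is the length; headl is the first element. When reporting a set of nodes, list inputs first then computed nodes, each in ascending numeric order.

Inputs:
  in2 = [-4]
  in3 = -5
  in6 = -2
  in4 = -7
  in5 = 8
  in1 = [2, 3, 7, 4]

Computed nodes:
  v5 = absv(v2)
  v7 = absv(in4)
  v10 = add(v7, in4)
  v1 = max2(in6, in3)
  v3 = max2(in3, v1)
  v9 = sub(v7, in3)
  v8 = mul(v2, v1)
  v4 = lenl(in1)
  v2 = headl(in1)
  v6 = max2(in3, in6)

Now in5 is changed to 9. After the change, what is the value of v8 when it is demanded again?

New value of v8: -4.
Key observation: in5 is never demanded by the output, so the edit triggers no recomputation at all.

First evaluation (everything demanded from the output):
  v1 = max2(-2, -5) = -2
  v2 = headl([2, 3, 7, 4]) = 2
  v8 = mul(2, -2) = -4

Propagation after the edit:
  in5 feeds no computation that the output demands — nothing is marked dirty and nothing runs.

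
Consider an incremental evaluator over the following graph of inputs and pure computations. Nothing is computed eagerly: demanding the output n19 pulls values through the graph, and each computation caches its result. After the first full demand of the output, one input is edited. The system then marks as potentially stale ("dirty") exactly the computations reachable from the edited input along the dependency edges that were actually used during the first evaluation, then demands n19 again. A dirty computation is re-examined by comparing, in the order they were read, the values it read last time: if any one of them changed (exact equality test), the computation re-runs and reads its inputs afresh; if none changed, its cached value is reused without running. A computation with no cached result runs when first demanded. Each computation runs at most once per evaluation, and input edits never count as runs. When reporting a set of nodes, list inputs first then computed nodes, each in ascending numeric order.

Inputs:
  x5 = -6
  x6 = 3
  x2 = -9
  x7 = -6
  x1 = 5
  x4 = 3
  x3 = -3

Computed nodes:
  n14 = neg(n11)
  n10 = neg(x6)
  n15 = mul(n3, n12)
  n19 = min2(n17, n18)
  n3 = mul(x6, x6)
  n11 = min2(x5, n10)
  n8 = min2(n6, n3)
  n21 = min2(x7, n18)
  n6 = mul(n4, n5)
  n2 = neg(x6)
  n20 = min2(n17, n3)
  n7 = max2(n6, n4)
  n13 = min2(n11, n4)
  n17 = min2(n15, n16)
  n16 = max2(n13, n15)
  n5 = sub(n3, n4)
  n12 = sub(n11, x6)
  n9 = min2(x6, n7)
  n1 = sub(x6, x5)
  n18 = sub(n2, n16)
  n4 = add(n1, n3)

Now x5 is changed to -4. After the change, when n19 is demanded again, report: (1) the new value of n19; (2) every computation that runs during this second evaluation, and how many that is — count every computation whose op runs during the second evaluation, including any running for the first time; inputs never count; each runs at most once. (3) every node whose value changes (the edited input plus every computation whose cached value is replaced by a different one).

n19 now evaluates to -63.
Run set: n1, n4, n11, n12, n13, n15, n16, n17, n18, n19 (10 run).
Changed values: x5, n1, n4, n11, n12, n13, n15, n16, n17, n18, n19.

Initial pass — values computed on the first demand:
  n1 = sub(3, -6) = 9
  n2 = neg(3) = -3
  n3 = mul(3, 3) = 9
  n4 = add(9, 9) = 18
  n10 = neg(3) = -3
  n11 = min2(-6, -3) = -6
  n12 = sub(-6, 3) = -9
  n13 = min2(-6, 18) = -6
  n15 = mul(9, -9) = -81
  n16 = max2(-6, -81) = -6
  n17 = min2(-81, -6) = -81
  n18 = sub(-3, -6) = 3
  n19 = min2(-81, 3) = -81

Second demand — change propagation:
  n1: re-runs because x5 -6->-4; new result 7.
  n4: re-runs because n1 9->7; new result 16.
  n11: re-runs because x5 -6->-4; new result -4.
  n12: re-runs because n11 -6->-4; new result -7.
  n13: re-runs because n11 -6->-4; n4 18->16; new result -4.
  n15: re-runs because n12 -9->-7; new result -63.
  n16: re-runs because n13 -6->-4; n15 -81->-63; new result -4.
  n17: re-runs because n15 -81->-63; n16 -6->-4; new result -63.
  n18: re-runs because n16 -6->-4; new result 1.
  n19: re-runs because n17 -81->-63; n18 3->1; new result -63.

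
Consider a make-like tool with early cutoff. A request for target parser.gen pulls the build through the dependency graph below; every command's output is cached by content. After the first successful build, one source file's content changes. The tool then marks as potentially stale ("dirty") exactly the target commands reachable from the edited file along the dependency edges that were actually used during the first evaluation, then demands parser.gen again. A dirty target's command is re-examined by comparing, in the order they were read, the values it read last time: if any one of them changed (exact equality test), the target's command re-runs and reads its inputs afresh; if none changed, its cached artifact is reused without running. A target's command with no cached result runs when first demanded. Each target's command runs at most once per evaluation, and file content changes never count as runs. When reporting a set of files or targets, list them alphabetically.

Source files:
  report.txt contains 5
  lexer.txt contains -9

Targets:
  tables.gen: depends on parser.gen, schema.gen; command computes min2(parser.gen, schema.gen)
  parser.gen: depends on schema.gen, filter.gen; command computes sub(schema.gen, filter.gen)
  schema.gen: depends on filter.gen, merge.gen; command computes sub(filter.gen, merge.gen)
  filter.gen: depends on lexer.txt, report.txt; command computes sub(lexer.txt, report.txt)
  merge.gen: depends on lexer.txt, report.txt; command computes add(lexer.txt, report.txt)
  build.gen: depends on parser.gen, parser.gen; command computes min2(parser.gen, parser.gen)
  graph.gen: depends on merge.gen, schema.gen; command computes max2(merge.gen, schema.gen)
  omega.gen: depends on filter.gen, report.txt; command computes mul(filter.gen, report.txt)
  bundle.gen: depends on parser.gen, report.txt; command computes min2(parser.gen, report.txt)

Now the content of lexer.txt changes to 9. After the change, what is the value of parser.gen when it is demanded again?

Demanding parser.gen again yields -14.

First demand of the output computes:
  filter.gen = sub(-9, 5) = -14
  merge.gen = add(-9, 5) = -4
  schema.gen = sub(-14, -4) = -10
  parser.gen = sub(-10, -14) = 4

After the edit, cleaning proceeds:
  filter.gen: a read changed (lexer.txt -9->9) — executes, giving 4.
  merge.gen: a read changed (lexer.txt -9->9) — executes, giving 14.
  schema.gen: a read changed (filter.gen -14->4; merge.gen -4->14) — executes, giving -10 — identical to its old value.
  parser.gen: a read changed (filter.gen -14->4) — executes, giving -14.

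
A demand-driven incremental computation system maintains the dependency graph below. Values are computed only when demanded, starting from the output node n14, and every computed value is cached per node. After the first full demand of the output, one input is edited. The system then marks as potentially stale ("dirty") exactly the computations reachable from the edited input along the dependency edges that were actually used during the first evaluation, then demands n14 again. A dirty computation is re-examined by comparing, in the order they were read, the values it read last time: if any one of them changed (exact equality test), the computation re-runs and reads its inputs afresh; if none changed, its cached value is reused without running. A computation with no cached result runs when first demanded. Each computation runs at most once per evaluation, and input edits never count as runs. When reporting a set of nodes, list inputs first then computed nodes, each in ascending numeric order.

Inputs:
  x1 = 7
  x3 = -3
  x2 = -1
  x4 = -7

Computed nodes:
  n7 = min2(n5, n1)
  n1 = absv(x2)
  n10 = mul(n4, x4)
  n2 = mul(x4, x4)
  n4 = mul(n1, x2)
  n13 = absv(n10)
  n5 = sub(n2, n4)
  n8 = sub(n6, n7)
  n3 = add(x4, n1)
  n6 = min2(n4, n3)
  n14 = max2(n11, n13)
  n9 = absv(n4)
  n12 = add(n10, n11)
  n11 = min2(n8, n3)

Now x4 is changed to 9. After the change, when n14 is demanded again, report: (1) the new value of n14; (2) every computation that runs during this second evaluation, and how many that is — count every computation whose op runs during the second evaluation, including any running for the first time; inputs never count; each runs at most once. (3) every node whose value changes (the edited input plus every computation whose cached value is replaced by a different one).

New value of n14: 9.
Computations that run: n2, n3, n5, n6, n7, n8, n10, n11, n13, n14 — 10 in total.
Values that change: x4, n2, n3, n5, n6, n8, n10, n11, n13, n14.

First evaluation (everything demanded from the output):
  n1 = absv(-1) = 1
  n2 = mul(-7, -7) = 49
  n3 = add(-7, 1) = -6
  n4 = mul(1, -1) = -1
  n5 = sub(49, -1) = 50
  n6 = min2(-1, -6) = -6
  n7 = min2(50, 1) = 1
  n8 = sub(-6, 1) = -7
  n10 = mul(-1, -7) = 7
  n11 = min2(-7, -6) = -7
  n13 = absv(7) = 7
  n14 = max2(-7, 7) = 7

Propagation after the edit:
  n2: runs — x4 -7->9; x4 -7->9; result 81.
  n3: runs — x4 -7->9; result 10.
  n5: runs — n2 49->81; result 82.
  n6: runs — n3 -6->10; result -1.
  n7: runs — n5 50->82; result 1 (same value as before).
  n8: runs — n6 -6->-1; result -2.
  n10: runs — x4 -7->9; result -9.
  n11: runs — n8 -7->-2; n3 -6->10; result -2.
  n13: runs — n10 7->-9; result 9.
  n14: runs — n11 -7->-2; n13 7->9; result 9.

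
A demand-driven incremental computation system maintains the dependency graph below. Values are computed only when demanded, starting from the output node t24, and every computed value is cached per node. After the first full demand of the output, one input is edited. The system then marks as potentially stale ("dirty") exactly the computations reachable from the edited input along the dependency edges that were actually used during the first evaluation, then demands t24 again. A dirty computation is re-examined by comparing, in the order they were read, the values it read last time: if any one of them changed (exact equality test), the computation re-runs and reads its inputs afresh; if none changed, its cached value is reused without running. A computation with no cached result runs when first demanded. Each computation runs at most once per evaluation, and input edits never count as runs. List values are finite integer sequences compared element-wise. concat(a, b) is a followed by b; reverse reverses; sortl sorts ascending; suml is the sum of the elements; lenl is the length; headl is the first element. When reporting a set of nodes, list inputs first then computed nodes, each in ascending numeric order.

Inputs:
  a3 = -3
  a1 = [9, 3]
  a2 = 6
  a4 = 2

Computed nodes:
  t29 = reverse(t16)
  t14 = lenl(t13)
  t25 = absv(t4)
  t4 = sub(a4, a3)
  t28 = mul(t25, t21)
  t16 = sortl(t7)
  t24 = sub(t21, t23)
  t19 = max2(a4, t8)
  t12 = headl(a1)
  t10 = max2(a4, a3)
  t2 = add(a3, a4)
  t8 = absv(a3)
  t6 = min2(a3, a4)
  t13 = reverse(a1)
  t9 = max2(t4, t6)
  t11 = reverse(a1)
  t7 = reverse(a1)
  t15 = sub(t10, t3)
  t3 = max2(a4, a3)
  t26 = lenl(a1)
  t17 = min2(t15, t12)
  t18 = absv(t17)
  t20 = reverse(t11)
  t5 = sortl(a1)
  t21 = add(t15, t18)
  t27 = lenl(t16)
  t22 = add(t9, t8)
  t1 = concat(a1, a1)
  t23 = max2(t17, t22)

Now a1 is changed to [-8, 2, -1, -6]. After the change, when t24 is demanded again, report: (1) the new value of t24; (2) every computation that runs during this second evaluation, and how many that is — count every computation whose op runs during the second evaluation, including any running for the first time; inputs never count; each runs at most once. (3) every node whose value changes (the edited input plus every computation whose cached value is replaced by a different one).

First evaluation (everything demanded from the output):
  t3 = max2(2, -3) = 2
  t4 = sub(2, -3) = 5
  t6 = min2(-3, 2) = -3
  t8 = absv(-3) = 3
  t9 = max2(5, -3) = 5
  t10 = max2(2, -3) = 2
  t12 = headl([9, 3]) = 9
  t15 = sub(2, 2) = 0
  t17 = min2(0, 9) = 0
  t18 = absv(0) = 0
  t21 = add(0, 0) = 0
  t22 = add(5, 3) = 8
  t23 = max2(0, 8) = 8
  t24 = sub(0, 8) = -8

Propagation after the edit:
  t12: runs — a1 [9, 3]->[-8, 2, -1, -6]; result -8.
  t17: runs — t12 9->-8; result -8.
  t18: runs — t17 0->-8; result 8.
  t21: runs — t18 0->8; result 8.
  t23: runs — t17 0->-8; result 8 (same value as before).
  t24: runs — t21 0->8; result 0.

New value of t24: 0.
Computations that run: t12, t17, t18, t21, t23, t24 — 6 in total.
Values that change: a1, t12, t17, t18, t21, t24.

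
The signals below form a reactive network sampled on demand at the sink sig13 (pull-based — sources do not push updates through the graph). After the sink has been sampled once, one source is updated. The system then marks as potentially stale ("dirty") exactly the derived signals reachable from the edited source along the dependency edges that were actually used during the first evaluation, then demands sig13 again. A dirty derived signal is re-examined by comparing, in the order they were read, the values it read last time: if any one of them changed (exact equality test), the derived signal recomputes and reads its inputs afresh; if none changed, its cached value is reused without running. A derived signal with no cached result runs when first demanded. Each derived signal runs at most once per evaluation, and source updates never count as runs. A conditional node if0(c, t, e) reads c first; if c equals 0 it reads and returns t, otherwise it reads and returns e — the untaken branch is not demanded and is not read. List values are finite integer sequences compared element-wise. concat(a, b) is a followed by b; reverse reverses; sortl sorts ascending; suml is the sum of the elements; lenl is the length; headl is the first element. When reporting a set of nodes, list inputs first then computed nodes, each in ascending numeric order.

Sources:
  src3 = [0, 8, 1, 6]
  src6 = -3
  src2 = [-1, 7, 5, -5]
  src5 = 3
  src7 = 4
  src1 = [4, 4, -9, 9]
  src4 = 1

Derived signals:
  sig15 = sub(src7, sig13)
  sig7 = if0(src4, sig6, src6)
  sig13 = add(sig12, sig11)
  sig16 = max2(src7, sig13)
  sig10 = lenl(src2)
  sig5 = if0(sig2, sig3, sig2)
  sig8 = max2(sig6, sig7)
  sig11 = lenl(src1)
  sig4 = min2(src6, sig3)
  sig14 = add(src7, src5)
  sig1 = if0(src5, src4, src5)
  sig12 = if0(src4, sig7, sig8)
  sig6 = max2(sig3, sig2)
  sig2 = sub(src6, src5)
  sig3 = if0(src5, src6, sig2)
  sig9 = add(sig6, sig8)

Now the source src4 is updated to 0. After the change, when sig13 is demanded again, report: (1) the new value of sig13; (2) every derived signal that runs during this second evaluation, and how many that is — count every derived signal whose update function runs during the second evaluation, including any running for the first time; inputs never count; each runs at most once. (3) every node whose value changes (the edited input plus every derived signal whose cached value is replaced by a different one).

Initial pass — values computed on the first demand:
  sig2 = sub(-3, 3) = -6
  sig3 = if0(src5=3 -> else branch sig2) = -6
  sig6 = max2(-6, -6) = -6
  sig7 = if0(src4=1 -> else branch src6) = -3
  sig8 = max2(-6, -3) = -3
  sig11 = lenl([4, 4, -9, 9]) = 4
  sig12 = if0(src4=1 -> else branch sig8) = -3
  sig13 = add(-3, 4) = 1

Second demand — change propagation:
  sig7: re-runs because src4 1->0; new result -6.
  sig8: dirty yet unreached — the second evaluation never asks for it.
  sig12: re-runs because src4 1->0; new result -6.
  sig13: re-runs because sig12 -3->-6; new result -2.

The important point: the flipped condition redirects demand; sig8 is left stale, never re-checked.

sig13 now evaluates to -2.
Run set: sig7, sig12, sig13 (3 run).
Changed values: src4, sig7, sig12, sig13.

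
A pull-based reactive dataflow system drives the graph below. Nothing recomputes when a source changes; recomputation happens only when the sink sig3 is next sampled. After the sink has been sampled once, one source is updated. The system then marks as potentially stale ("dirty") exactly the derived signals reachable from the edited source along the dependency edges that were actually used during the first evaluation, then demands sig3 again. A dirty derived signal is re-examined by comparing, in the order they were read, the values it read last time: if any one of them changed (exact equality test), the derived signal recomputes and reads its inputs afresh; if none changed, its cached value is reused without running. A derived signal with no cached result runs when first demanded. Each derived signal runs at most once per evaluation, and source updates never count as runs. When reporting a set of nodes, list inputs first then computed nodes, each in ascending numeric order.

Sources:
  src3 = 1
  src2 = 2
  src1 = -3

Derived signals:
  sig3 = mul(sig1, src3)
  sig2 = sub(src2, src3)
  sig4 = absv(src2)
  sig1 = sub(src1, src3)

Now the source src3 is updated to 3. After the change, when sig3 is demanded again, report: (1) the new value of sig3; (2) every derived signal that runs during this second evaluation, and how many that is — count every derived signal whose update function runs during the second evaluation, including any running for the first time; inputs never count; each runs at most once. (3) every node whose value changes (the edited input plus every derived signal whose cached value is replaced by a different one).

New value of sig3: -18.
Derived signals that run: sig1, sig3 — 2 in total.
Values that change: src3, sig1, sig3.

First evaluation (everything demanded from the output):
  sig1 = sub(-3, 1) = -4
  sig3 = mul(-4, 1) = -4

Propagation after the edit:
  sig1: runs — src3 1->3; result -6.
  sig3: runs — sig1 -4->-6; src3 1->3; result -18.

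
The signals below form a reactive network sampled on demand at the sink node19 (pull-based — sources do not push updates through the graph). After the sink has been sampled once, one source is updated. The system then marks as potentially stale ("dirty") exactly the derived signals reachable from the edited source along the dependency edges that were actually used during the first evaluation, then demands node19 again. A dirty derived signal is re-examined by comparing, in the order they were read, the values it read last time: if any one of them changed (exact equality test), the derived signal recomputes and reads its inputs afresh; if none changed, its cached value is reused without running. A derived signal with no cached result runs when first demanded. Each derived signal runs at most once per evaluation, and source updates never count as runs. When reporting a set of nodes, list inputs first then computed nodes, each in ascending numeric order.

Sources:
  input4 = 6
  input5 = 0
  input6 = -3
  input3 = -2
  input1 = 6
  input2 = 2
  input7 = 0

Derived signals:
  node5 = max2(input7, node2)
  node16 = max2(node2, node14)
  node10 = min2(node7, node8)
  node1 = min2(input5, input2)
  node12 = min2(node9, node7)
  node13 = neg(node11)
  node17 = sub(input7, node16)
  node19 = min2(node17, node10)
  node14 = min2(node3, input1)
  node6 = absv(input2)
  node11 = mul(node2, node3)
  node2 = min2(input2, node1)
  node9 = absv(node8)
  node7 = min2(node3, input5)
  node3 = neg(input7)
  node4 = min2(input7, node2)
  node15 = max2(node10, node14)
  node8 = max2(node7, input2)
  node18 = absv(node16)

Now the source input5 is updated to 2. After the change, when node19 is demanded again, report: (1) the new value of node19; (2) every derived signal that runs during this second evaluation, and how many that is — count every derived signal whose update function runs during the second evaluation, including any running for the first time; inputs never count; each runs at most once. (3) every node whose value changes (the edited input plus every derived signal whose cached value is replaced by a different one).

Initial pass — values computed on the first demand:
  node1 = min2(0, 2) = 0
  node2 = min2(2, 0) = 0
  node3 = neg(0) = 0
  node7 = min2(0, 0) = 0
  node8 = max2(0, 2) = 2
  node10 = min2(0, 2) = 0
  node14 = min2(0, 6) = 0
  node16 = max2(0, 0) = 0
  node17 = sub(0, 0) = 0
  node19 = min2(0, 0) = 0

Second demand — change propagation:
  node1: re-runs because input5 0->2; new result 2.
  node2: re-runs because node1 0->2; new result 2.
  node7: re-runs because input5 0->2; new result 0 (unchanged).
  node8: re-examined; everything it read last time is the same (node7 unchanged, input2 unchanged) — cache 2 kept, no run.
  node10: re-examined; everything it read last time is the same (node7 unchanged, node8 unchanged) — cache 0 kept, no run.
  node16: re-runs because node2 0->2; new result 2.
  node17: re-runs because node16 0->2; new result -2.
  node19: re-runs because node17 0->-2; new result -2.

The important point: at node8 every value read last time is unchanged, so the dirty flag clears without a run.

node19 now evaluates to -2.
Run set: node1, node2, node7, node16, node17, node19 (6 run).
Changed values: input5, node1, node2, node16, node17, node19.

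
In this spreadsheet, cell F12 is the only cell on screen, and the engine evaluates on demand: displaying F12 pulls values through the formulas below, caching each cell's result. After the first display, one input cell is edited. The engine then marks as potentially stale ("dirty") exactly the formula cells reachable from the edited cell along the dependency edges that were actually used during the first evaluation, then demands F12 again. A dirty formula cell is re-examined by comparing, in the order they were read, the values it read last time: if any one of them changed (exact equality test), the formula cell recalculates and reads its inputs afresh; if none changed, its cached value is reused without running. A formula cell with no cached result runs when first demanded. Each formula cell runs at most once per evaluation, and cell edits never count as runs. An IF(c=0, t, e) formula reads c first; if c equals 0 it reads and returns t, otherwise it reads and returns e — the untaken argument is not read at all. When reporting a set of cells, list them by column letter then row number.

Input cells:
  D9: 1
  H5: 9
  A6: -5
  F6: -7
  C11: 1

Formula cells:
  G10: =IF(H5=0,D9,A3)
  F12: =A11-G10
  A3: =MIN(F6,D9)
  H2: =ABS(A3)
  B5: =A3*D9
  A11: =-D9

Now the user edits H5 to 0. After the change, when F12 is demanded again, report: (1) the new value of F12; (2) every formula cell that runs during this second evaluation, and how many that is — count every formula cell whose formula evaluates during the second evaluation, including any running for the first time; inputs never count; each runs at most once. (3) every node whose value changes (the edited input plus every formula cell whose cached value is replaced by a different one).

F12 now evaluates to -2.
Run set: F12, G10 (2 run).
Changed values: F12, G10, H5.

Initial pass — values computed on the first demand:
  A3 = MIN(-7, 1) = -7
  A11 = -(1) = -1
  G10 = IF(H5=0: H5=9 -> else branch A3) = -7
  F12 = -1 - -7 = 6

Second demand — change propagation:
  G10: re-runs because H5 9->0; new result 1.
  F12: re-runs because G10 -7->1; new result -2.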